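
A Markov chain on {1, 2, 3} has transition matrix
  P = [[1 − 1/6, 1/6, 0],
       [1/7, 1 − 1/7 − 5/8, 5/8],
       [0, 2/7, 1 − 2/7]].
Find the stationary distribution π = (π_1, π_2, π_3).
π = (32/151, 112/453, 245/453)

This is a birth-death chain on three states, which satisfies detailed balance: π_1 · P_{12} = π_2 · P_{21} and π_2 · P_{23} = π_3 · P_{32}.
From π_1 · 1/6 = π_2 · 1/7: π_2/π_1 = (1/6)/(1/7) = 7/6.
From π_2 · 5/8 = π_3 · 2/7: π_3/π_2 = (5/8)/(2/7) = 35/16.
Take π_1 proportional to 1; then unnormalized π = (1, 7/6, 245/96). Normalize by dividing by the sum 151/32:
  π = (32/151, 112/453, 245/453).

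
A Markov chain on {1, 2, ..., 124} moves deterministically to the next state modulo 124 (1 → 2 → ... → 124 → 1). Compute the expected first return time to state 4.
E[T_4 | X_0 = 4] = 124

The chain cycles deterministically, so starting at state 4 it returns in exactly 124 steps. Equivalently, the stationary distribution is uniform π_j = 1/124 for every state j, so by Kac's formula E[T_4] = 1/π_4 = 124.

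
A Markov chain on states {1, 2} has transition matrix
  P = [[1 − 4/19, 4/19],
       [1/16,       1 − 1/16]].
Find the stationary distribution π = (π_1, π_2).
π_1 = 19/83, π_2 = 64/83

Solve πP = π with π_1 + π_2 = 1. From πP = π: π_1 · (1 − 4/19) + π_2 · 1/16 = π_1 ⇒ π_2 · 1/16 = π_1 · 4/19 ⇒ π_2/π_1 = (4/19)/(1/16) = 64/19. Together with π_1 + π_2 = 1:
  π_1 = (1/16)/(4/19 + 1/16) = (1/16)/(83/304) = 19/83,
  π_2 = (4/19)/(4/19 + 1/16) = (4/19)/(83/304) = 64/83.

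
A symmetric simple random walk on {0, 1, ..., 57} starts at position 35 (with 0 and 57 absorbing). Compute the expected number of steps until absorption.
E[τ | X_0 = 35] = 770

Let v_k = E[τ | X_0 = k]. Boundary: v_0 = v_57 = 0. Recurrence: v_k = 1 + (v_{k-1} + v_{k+1})/2 for 1 ≤ k ≤ 56. The particular solution to v_k − (v_{k-1} + v_{k+1})/2 = 1 is v_k = −k^2. Adding homogeneous solution A + B k and matching boundaries gives v_k = k (57 − k). Substituting k = 35: v_35 = 35 · 22 = 770.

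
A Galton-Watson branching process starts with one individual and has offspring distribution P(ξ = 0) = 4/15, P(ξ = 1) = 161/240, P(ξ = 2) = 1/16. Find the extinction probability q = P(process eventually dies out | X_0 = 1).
q = 1

Mean offspring μ = 0·4/15 + 1·161/240 + 2·1/16 = 191/240 ≤ 1. For μ ≤ 1 with offspring not concentrated at 1, the Galton-Watson process goes extinct almost surely, so q = 1.
(Algebraic check: The pgf is f(s) = 4/15 + 161/240·s + 1/16·s². The extinction probability q is the smallest fixed point of f in [0, 1]. Setting s = f(s):
  1/16·s² + (161/240 − 1)·s + 4/15 = 0
  1/16·s² − (4/15 + 1/16)·s + 4/15 = 0
which factors as (s − 1)·(1/16·s − 4/15) = 0, giving roots s = 1 and s = (4/15)/(1/16) = 64/15. Since 64/15 ≥ 1, the smallest root in [0, 1] is s = 1.)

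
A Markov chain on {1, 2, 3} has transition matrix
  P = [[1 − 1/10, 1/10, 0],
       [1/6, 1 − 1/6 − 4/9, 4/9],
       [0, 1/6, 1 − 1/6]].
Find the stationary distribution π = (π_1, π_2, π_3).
π = (5/16, 3/16, 1/2)

This is a birth-death chain on three states, which satisfies detailed balance: π_1 · P_{12} = π_2 · P_{21} and π_2 · P_{23} = π_3 · P_{32}.
From π_1 · 1/10 = π_2 · 1/6: π_2/π_1 = (1/10)/(1/6) = 3/5.
From π_2 · 4/9 = π_3 · 1/6: π_3/π_2 = (4/9)/(1/6) = 8/3.
Take π_1 proportional to 1; then unnormalized π = (1, 3/5, 8/5). Normalize by dividing by the sum 16/5:
  π = (5/16, 3/16, 1/2).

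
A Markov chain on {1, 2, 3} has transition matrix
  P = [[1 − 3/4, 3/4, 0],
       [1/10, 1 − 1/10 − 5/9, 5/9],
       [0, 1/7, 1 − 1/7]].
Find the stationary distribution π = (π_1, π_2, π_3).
π = (3/113, 45/226, 175/226)

This is a birth-death chain on three states, which satisfies detailed balance: π_1 · P_{12} = π_2 · P_{21} and π_2 · P_{23} = π_3 · P_{32}.
From π_1 · 3/4 = π_2 · 1/10: π_2/π_1 = (3/4)/(1/10) = 15/2.
From π_2 · 5/9 = π_3 · 1/7: π_3/π_2 = (5/9)/(1/7) = 35/9.
Take π_1 proportional to 1; then unnormalized π = (1, 15/2, 175/6). Normalize by dividing by the sum 113/3:
  π = (3/113, 45/226, 175/226).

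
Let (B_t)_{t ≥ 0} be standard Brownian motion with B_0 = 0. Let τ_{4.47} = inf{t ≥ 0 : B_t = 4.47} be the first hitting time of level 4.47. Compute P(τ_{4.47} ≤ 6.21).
P(τ_{4.47} ≤ 6.21) = 2(1 − Φ(4.47/√6.21)) = 2(1 − Φ(1.7937)) ≈ 0.0729

By the reflection principle for standard BM, P(τ_b ≤ t) = 2 · P(B_t ≥ b). Since B_t ~ N(0, t), P(B_t ≥ 4.47) = 1 − Φ(4.47/√t) = 1 − Φ(4.47/√6.21) = 1 − Φ(1.7937) ≈ 0.03643. Doubling: P(τ_{4.47} ≤ 6.21) ≈ 2 · 0.03643 = 0.07286 ≈ 0.0729.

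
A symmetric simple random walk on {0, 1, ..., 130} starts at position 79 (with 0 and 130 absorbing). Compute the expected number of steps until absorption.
E[τ | X_0 = 79] = 4029

Let v_k = E[τ | X_0 = k]. Boundary: v_0 = v_130 = 0. Recurrence: v_k = 1 + (v_{k-1} + v_{k+1})/2 for 1 ≤ k ≤ 129. The particular solution to v_k − (v_{k-1} + v_{k+1})/2 = 1 is v_k = −k^2. Adding homogeneous solution A + B k and matching boundaries gives v_k = k (130 − k). Substituting k = 79: v_79 = 79 · 51 = 4029.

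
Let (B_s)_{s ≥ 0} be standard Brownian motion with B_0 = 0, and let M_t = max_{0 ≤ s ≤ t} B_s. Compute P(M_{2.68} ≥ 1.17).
P(M_{2.68} ≥ 1.17) = 2·P(B_{2.68} ≥ 1.17) = 2(1 − Φ(1.17/√2.68)) ≈ 0.4748

By the reflection principle for Brownian motion, P(M_t ≥ a) = 2 · P(B_t ≥ a) for a ≥ 0. Since B_t ~ N(0, t), P(B_t ≥ 1.17) = 1 − Φ(1.17/√t) = 1 − Φ(1.17/√2.68) = 1 − Φ(0.7147). So
  P(M_{2.68} ≥ 1.17) = 2(1 − Φ(0.7147)) ≈ 0.4748.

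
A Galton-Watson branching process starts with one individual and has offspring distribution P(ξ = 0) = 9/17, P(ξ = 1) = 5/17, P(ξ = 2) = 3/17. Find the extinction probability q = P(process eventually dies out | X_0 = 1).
q = 1

Mean offspring μ = 0·9/17 + 1·5/17 + 2·3/17 = 11/17 ≤ 1. For μ ≤ 1 with offspring not concentrated at 1, the Galton-Watson process goes extinct almost surely, so q = 1.
(Algebraic check: The pgf is f(s) = 9/17 + 5/17·s + 3/17·s². The extinction probability q is the smallest fixed point of f in [0, 1]. Setting s = f(s):
  3/17·s² + (5/17 − 1)·s + 9/17 = 0
  3/17·s² − (9/17 + 3/17)·s + 9/17 = 0
which factors as (s − 1)·(3/17·s − 9/17) = 0, giving roots s = 1 and s = (9/17)/(3/17) = 3. Since 3 ≥ 1, the smallest root in [0, 1] is s = 1.)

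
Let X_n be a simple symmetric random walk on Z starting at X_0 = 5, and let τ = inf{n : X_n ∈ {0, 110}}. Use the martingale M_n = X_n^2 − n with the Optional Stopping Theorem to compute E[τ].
E[τ] = 525

M_n = X_n^2 − n is a martingale (since E[X_{n+1}^2 | F_n] = X_n^2 + 1). By OST (τ has finite mean in a bounded region), E[M_τ] = E[M_0] = X_0^2 − 0 = 5^2 = 25. Also E[M_τ] = E[X_τ^2] − E[τ]. The walk exits at 0 or 110, with P(hit 110 first) = 5/110, so E[X_τ^2] = 110^2 · 5/110 + 0 = 550. Thus E[τ] = E[X_τ^2] − E[M_τ] = 550 − 25 = 525 = 5(110 − 5) = 525.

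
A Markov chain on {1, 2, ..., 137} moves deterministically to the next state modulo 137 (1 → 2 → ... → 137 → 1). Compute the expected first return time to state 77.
E[T_77 | X_0 = 77] = 137

The chain cycles deterministically, so starting at state 77 it returns in exactly 137 steps. Equivalently, the stationary distribution is uniform π_j = 1/137 for every state j, so by Kac's formula E[T_77] = 1/π_77 = 137.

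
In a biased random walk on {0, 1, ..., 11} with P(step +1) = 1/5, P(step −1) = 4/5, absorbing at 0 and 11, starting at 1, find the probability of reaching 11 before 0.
P(hit 11 before 0) = (1 − (4)^1) / (1 − (4)^11) = 1/1398101

Let u_k denote P(reach 11 before 0 | start at k). Boundary: u_0 = 0, u_11 = 1. Recurrence: u_k = 1/5·u_{k+1} + 4/5·u_{k-1} for 1 ≤ k ≤ 10. Try u_k = A + B·r^k with r = q/p = (4/5)/(1/5) = 4. Substitution satisfies the recurrence; boundary conditions give:
  u_k = (1 − r^k) / (1 − r^N) = (1 − (4)^1) / (1 − (4)^11) = 1/1398101.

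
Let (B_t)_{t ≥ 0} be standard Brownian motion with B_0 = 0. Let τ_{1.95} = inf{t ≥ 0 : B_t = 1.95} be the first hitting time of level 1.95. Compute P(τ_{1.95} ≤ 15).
P(τ_{1.95} ≤ 15) = 2(1 − Φ(1.95/√15)) = 2(1 − Φ(0.5035)) ≈ 0.6146

By the reflection principle for standard BM, P(τ_b ≤ t) = 2 · P(B_t ≥ b). Since B_t ~ N(0, t), P(B_t ≥ 1.95) = 1 − Φ(1.95/√t) = 1 − Φ(1.95/√15) = 1 − Φ(0.5035) ≈ 0.30731. Doubling: P(τ_{1.95} ≤ 15) ≈ 2 · 0.30731 = 0.61462 ≈ 0.6146.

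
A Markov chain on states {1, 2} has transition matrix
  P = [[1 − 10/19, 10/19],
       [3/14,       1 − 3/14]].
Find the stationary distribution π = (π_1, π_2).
π_1 = 57/197, π_2 = 140/197

Solve πP = π with π_1 + π_2 = 1. From πP = π: π_1 · (1 − 10/19) + π_2 · 3/14 = π_1 ⇒ π_2 · 3/14 = π_1 · 10/19 ⇒ π_2/π_1 = (10/19)/(3/14) = 140/57. Together with π_1 + π_2 = 1:
  π_1 = (3/14)/(10/19 + 3/14) = (3/14)/(197/266) = 57/197,
  π_2 = (10/19)/(10/19 + 3/14) = (10/19)/(197/266) = 140/197.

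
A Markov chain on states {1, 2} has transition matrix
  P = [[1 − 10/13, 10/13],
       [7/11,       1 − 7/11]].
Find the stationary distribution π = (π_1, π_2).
π_1 = 91/201, π_2 = 110/201

Solve πP = π with π_1 + π_2 = 1. From πP = π: π_1 · (1 − 10/13) + π_2 · 7/11 = π_1 ⇒ π_2 · 7/11 = π_1 · 10/13 ⇒ π_2/π_1 = (10/13)/(7/11) = 110/91. Together with π_1 + π_2 = 1:
  π_1 = (7/11)/(10/13 + 7/11) = (7/11)/(201/143) = 91/201,
  π_2 = (10/13)/(10/13 + 7/11) = (10/13)/(201/143) = 110/201.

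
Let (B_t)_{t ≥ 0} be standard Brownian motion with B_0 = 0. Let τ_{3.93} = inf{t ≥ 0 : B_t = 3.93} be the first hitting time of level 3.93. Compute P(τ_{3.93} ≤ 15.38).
P(τ_{3.93} ≤ 15.38) = 2(1 − Φ(3.93/√15.38)) = 2(1 − Φ(1.0021)) ≈ 0.3163

By the reflection principle for standard BM, P(τ_b ≤ t) = 2 · P(B_t ≥ b). Since B_t ~ N(0, t), P(B_t ≥ 3.93) = 1 − Φ(3.93/√t) = 1 − Φ(3.93/√15.38) = 1 − Φ(1.0021) ≈ 0.15815. Doubling: P(τ_{3.93} ≤ 15.38) ≈ 2 · 0.15815 = 0.31630 ≈ 0.3163.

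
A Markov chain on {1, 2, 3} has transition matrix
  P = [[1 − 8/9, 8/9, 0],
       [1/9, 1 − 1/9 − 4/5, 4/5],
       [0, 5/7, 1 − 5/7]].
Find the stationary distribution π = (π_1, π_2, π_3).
π = (25/449, 200/449, 224/449)

This is a birth-death chain on three states, which satisfies detailed balance: π_1 · P_{12} = π_2 · P_{21} and π_2 · P_{23} = π_3 · P_{32}.
From π_1 · 8/9 = π_2 · 1/9: π_2/π_1 = (8/9)/(1/9) = 8.
From π_2 · 4/5 = π_3 · 5/7: π_3/π_2 = (4/5)/(5/7) = 28/25.
Take π_1 proportional to 1; then unnormalized π = (1, 8, 224/25). Normalize by dividing by the sum 449/25:
  π = (25/449, 200/449, 224/449).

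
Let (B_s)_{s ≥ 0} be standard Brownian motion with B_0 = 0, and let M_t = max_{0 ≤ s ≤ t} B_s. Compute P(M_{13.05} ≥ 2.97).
P(M_{13.05} ≥ 2.97) = 2·P(B_{13.05} ≥ 2.97) = 2(1 − Φ(2.97/√13.05)) ≈ 0.4110

By the reflection principle for Brownian motion, P(M_t ≥ a) = 2 · P(B_t ≥ a) for a ≥ 0. Since B_t ~ N(0, t), P(B_t ≥ 2.97) = 1 − Φ(2.97/√t) = 1 − Φ(2.97/√13.05) = 1 − Φ(0.8222). So
  P(M_{13.05} ≥ 2.97) = 2(1 − Φ(0.8222)) ≈ 0.4110.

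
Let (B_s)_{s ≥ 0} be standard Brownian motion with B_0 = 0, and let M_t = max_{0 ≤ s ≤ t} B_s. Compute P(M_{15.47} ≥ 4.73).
P(M_{15.47} ≥ 4.73) = 2·P(B_{15.47} ≥ 4.73) = 2(1 − Φ(4.73/√15.47)) ≈ 0.2291

By the reflection principle for Brownian motion, P(M_t ≥ a) = 2 · P(B_t ≥ a) for a ≥ 0. Since B_t ~ N(0, t), P(B_t ≥ 4.73) = 1 − Φ(4.73/√t) = 1 − Φ(4.73/√15.47) = 1 − Φ(1.2026). So
  P(M_{15.47} ≥ 4.73) = 2(1 − Φ(1.2026)) ≈ 0.2291.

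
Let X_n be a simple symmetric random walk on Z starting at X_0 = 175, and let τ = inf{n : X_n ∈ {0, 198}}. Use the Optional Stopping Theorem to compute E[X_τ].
E[X_τ] = 175

X_n is a martingale and τ is a bounded-mean stopping time (indeed τ is finite a.s. with bounded expectation since the walk is in a bounded region). By the OST, E[X_τ] = E[X_0] = 175. Equivalently: E[X_τ] = 198 · P(hit 198 first) + 0 · P(hit 0 first) = 198 · (175/198) = 175.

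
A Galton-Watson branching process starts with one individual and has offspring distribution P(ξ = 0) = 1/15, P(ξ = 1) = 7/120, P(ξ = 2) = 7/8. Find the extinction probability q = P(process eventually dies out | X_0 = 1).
q = 8/105

The pgf is f(s) = 1/15 + 7/120·s + 7/8·s². The extinction probability q is the smallest fixed point of f in [0, 1]. Setting s = f(s):
  7/8·s² + (7/120 − 1)·s + 1/15 = 0
  7/8·s² − (1/15 + 7/8)·s + 1/15 = 0
which factors as (s − 1)·(7/8·s − 1/15) = 0, giving roots s = 1 and s = (1/15)/(7/8) = 8/105.
Mean offspring μ = 7/120 + 2·7/8 = 217/120 > 1 (supercritical), so q < 1. The extinction probability is the smaller root: q = (1/15)/(7/8) = 8/105.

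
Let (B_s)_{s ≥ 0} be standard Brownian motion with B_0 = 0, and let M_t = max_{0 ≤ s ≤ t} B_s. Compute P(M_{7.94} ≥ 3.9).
P(M_{7.94} ≥ 3.9) = 2·P(B_{7.94} ≥ 3.9) = 2(1 − Φ(3.9/√7.94)) ≈ 0.1663

By the reflection principle for Brownian motion, P(M_t ≥ a) = 2 · P(B_t ≥ a) for a ≥ 0. Since B_t ~ N(0, t), P(B_t ≥ 3.9) = 1 − Φ(3.9/√t) = 1 − Φ(3.9/√7.94) = 1 − Φ(1.3841). So
  P(M_{7.94} ≥ 3.9) = 2(1 − Φ(1.3841)) ≈ 0.1663.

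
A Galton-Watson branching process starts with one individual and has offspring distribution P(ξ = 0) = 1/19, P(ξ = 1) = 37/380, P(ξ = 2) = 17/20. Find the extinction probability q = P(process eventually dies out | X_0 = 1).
q = 20/323

The pgf is f(s) = 1/19 + 37/380·s + 17/20·s². The extinction probability q is the smallest fixed point of f in [0, 1]. Setting s = f(s):
  17/20·s² + (37/380 − 1)·s + 1/19 = 0
  17/20·s² − (1/19 + 17/20)·s + 1/19 = 0
which factors as (s − 1)·(17/20·s − 1/19) = 0, giving roots s = 1 and s = (1/19)/(17/20) = 20/323.
Mean offspring μ = 37/380 + 2·17/20 = 683/380 > 1 (supercritical), so q < 1. The extinction probability is the smaller root: q = (1/19)/(17/20) = 20/323.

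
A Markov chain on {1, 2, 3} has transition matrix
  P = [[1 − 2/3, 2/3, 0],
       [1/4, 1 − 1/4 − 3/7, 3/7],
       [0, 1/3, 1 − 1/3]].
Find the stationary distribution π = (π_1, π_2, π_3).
π = (21/149, 56/149, 72/149)

This is a birth-death chain on three states, which satisfies detailed balance: π_1 · P_{12} = π_2 · P_{21} and π_2 · P_{23} = π_3 · P_{32}.
From π_1 · 2/3 = π_2 · 1/4: π_2/π_1 = (2/3)/(1/4) = 8/3.
From π_2 · 3/7 = π_3 · 1/3: π_3/π_2 = (3/7)/(1/3) = 9/7.
Take π_1 proportional to 1; then unnormalized π = (1, 8/3, 24/7). Normalize by dividing by the sum 149/21:
  π = (21/149, 56/149, 72/149).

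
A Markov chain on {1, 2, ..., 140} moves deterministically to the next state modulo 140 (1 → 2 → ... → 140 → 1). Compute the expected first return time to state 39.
E[T_39 | X_0 = 39] = 140

The chain cycles deterministically, so starting at state 39 it returns in exactly 140 steps. Equivalently, the stationary distribution is uniform π_j = 1/140 for every state j, so by Kac's formula E[T_39] = 1/π_39 = 140.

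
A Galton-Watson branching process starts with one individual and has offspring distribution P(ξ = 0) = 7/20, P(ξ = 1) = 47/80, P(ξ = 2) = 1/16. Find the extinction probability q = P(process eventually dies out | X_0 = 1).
q = 1

Mean offspring μ = 0·7/20 + 1·47/80 + 2·1/16 = 57/80 ≤ 1. For μ ≤ 1 with offspring not concentrated at 1, the Galton-Watson process goes extinct almost surely, so q = 1.
(Algebraic check: The pgf is f(s) = 7/20 + 47/80·s + 1/16·s². The extinction probability q is the smallest fixed point of f in [0, 1]. Setting s = f(s):
  1/16·s² + (47/80 − 1)·s + 7/20 = 0
  1/16·s² − (7/20 + 1/16)·s + 7/20 = 0
which factors as (s − 1)·(1/16·s − 7/20) = 0, giving roots s = 1 and s = (7/20)/(1/16) = 28/5. Since 28/5 ≥ 1, the smallest root in [0, 1] is s = 1.)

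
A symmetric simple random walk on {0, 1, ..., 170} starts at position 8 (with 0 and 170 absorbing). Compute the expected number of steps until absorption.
E[τ | X_0 = 8] = 1296

Let v_k = E[τ | X_0 = k]. Boundary: v_0 = v_170 = 0. Recurrence: v_k = 1 + (v_{k-1} + v_{k+1})/2 for 1 ≤ k ≤ 169. The particular solution to v_k − (v_{k-1} + v_{k+1})/2 = 1 is v_k = −k^2. Adding homogeneous solution A + B k and matching boundaries gives v_k = k (170 − k). Substituting k = 8: v_8 = 8 · 162 = 1296.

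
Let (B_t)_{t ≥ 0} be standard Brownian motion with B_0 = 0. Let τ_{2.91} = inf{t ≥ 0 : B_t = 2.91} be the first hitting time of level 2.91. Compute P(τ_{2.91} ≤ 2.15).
P(τ_{2.91} ≤ 2.15) = 2(1 − Φ(2.91/√2.15)) = 2(1 − Φ(1.9846)) ≈ 0.0472

By the reflection principle for standard BM, P(τ_b ≤ t) = 2 · P(B_t ≥ b). Since B_t ~ N(0, t), P(B_t ≥ 2.91) = 1 − Φ(2.91/√t) = 1 − Φ(2.91/√2.15) = 1 − Φ(1.9846) ≈ 0.02359. Doubling: P(τ_{2.91} ≤ 2.15) ≈ 2 · 0.02359 = 0.04718 ≈ 0.0472.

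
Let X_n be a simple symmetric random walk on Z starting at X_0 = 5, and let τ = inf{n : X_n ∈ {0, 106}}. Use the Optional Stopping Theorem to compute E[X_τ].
E[X_τ] = 5

X_n is a martingale and τ is a bounded-mean stopping time (indeed τ is finite a.s. with bounded expectation since the walk is in a bounded region). By the OST, E[X_τ] = E[X_0] = 5. Equivalently: E[X_τ] = 106 · P(hit 106 first) + 0 · P(hit 0 first) = 106 · (5/106) = 5.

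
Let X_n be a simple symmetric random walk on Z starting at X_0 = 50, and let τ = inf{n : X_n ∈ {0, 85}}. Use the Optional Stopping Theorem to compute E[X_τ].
E[X_τ] = 50

X_n is a martingale and τ is a bounded-mean stopping time (indeed τ is finite a.s. with bounded expectation since the walk is in a bounded region). By the OST, E[X_τ] = E[X_0] = 50. Equivalently: E[X_τ] = 85 · P(hit 85 first) + 0 · P(hit 0 first) = 85 · (50/85) = 50.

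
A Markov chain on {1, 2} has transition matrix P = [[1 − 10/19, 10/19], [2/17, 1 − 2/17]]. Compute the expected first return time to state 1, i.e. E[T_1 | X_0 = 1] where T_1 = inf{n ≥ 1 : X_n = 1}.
E[T_1 | X_0 = 1] = 1/π_1 = 104/19

For an irreducible recurrent Markov chain with stationary distribution π, E[T_i | X_0 = i] = 1/π_i (Kac's formula). Here π_1 = (2/17)/(10/19 + 2/17) = (2/17)/(208/323) = 19/104, so E[T_1 | X_0 = 1] = 1/π_1 = (10/19 + 2/17)/(2/17) = (208/323)/(2/17) = 104/19.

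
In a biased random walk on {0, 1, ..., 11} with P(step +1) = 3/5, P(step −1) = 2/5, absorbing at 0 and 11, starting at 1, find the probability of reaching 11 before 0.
P(hit 11 before 0) = (1 − (2/3)^1) / (1 − (2/3)^11) = 59049/175099

Let u_k denote P(reach 11 before 0 | start at k). Boundary: u_0 = 0, u_11 = 1. Recurrence: u_k = 3/5·u_{k+1} + 2/5·u_{k-1} for 1 ≤ k ≤ 10. Try u_k = A + B·r^k with r = q/p = (2/5)/(3/5) = 2/3. Substitution satisfies the recurrence; boundary conditions give:
  u_k = (1 − r^k) / (1 − r^N) = (1 − (2/3)^1) / (1 − (2/3)^11) = 59049/175099.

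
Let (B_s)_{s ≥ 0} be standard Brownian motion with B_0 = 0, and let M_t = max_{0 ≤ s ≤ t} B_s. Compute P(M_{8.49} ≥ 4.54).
P(M_{8.49} ≥ 4.54) = 2·P(B_{8.49} ≥ 4.54) = 2(1 − Φ(4.54/√8.49)) ≈ 0.1192

By the reflection principle for Brownian motion, P(M_t ≥ a) = 2 · P(B_t ≥ a) for a ≥ 0. Since B_t ~ N(0, t), P(B_t ≥ 4.54) = 1 − Φ(4.54/√t) = 1 − Φ(4.54/√8.49) = 1 − Φ(1.5581). So
  P(M_{8.49} ≥ 4.54) = 2(1 − Φ(1.5581)) ≈ 0.1192.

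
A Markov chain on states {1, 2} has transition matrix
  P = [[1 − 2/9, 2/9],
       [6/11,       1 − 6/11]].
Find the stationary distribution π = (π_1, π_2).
π_1 = 27/38, π_2 = 11/38

Solve πP = π with π_1 + π_2 = 1. From πP = π: π_1 · (1 − 2/9) + π_2 · 6/11 = π_1 ⇒ π_2 · 6/11 = π_1 · 2/9 ⇒ π_2/π_1 = (2/9)/(6/11) = 11/27. Together with π_1 + π_2 = 1:
  π_1 = (6/11)/(2/9 + 6/11) = (6/11)/(76/99) = 27/38,
  π_2 = (2/9)/(2/9 + 6/11) = (2/9)/(76/99) = 11/38.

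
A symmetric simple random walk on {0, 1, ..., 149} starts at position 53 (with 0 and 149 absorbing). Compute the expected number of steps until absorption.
E[τ | X_0 = 53] = 5088

Let v_k = E[τ | X_0 = k]. Boundary: v_0 = v_149 = 0. Recurrence: v_k = 1 + (v_{k-1} + v_{k+1})/2 for 1 ≤ k ≤ 148. The particular solution to v_k − (v_{k-1} + v_{k+1})/2 = 1 is v_k = −k^2. Adding homogeneous solution A + B k and matching boundaries gives v_k = k (149 − k). Substituting k = 53: v_53 = 53 · 96 = 5088.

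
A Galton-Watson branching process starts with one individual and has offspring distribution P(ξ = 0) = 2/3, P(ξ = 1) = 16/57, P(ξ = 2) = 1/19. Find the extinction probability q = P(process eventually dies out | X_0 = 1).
q = 1

Mean offspring μ = 0·2/3 + 1·16/57 + 2·1/19 = 22/57 ≤ 1. For μ ≤ 1 with offspring not concentrated at 1, the Galton-Watson process goes extinct almost surely, so q = 1.
(Algebraic check: The pgf is f(s) = 2/3 + 16/57·s + 1/19·s². The extinction probability q is the smallest fixed point of f in [0, 1]. Setting s = f(s):
  1/19·s² + (16/57 − 1)·s + 2/3 = 0
  1/19·s² − (2/3 + 1/19)·s + 2/3 = 0
which factors as (s − 1)·(1/19·s − 2/3) = 0, giving roots s = 1 and s = (2/3)/(1/19) = 38/3. Since 38/3 ≥ 1, the smallest root in [0, 1] is s = 1.)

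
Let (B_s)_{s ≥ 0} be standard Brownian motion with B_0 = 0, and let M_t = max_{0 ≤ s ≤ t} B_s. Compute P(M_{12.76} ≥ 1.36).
P(M_{12.76} ≥ 1.36) = 2·P(B_{12.76} ≥ 1.36) = 2(1 − Φ(1.36/√12.76)) ≈ 0.7034

By the reflection principle for Brownian motion, P(M_t ≥ a) = 2 · P(B_t ≥ a) for a ≥ 0. Since B_t ~ N(0, t), P(B_t ≥ 1.36) = 1 − Φ(1.36/√t) = 1 − Φ(1.36/√12.76) = 1 − Φ(0.3807). So
  P(M_{12.76} ≥ 1.36) = 2(1 − Φ(0.3807)) ≈ 0.7034.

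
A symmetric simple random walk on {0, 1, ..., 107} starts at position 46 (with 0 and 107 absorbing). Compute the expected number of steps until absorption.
E[τ | X_0 = 46] = 2806

Let v_k = E[τ | X_0 = k]. Boundary: v_0 = v_107 = 0. Recurrence: v_k = 1 + (v_{k-1} + v_{k+1})/2 for 1 ≤ k ≤ 106. The particular solution to v_k − (v_{k-1} + v_{k+1})/2 = 1 is v_k = −k^2. Adding homogeneous solution A + B k and matching boundaries gives v_k = k (107 − k). Substituting k = 46: v_46 = 46 · 61 = 2806.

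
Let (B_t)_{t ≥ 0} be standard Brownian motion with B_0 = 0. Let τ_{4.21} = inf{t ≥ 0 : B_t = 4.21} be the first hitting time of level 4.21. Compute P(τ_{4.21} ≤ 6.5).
P(τ_{4.21} ≤ 6.5) = 2(1 − Φ(4.21/√6.5)) = 2(1 − Φ(1.6513)) ≈ 0.0987

By the reflection principle for standard BM, P(τ_b ≤ t) = 2 · P(B_t ≥ b). Since B_t ~ N(0, t), P(B_t ≥ 4.21) = 1 − Φ(4.21/√t) = 1 − Φ(4.21/√6.5) = 1 − Φ(1.6513) ≈ 0.04934. Doubling: P(τ_{4.21} ≤ 6.5) ≈ 2 · 0.04934 = 0.09868 ≈ 0.0987.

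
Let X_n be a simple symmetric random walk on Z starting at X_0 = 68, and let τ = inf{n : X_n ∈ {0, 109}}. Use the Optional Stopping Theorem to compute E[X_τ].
E[X_τ] = 68

X_n is a martingale and τ is a bounded-mean stopping time (indeed τ is finite a.s. with bounded expectation since the walk is in a bounded region). By the OST, E[X_τ] = E[X_0] = 68. Equivalently: E[X_τ] = 109 · P(hit 109 first) + 0 · P(hit 0 first) = 109 · (68/109) = 68.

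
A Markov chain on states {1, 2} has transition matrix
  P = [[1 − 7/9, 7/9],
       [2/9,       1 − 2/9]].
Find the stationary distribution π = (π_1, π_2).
π_1 = 2/9, π_2 = 7/9

Solve πP = π with π_1 + π_2 = 1. From πP = π: π_1 · (1 − 7/9) + π_2 · 2/9 = π_1 ⇒ π_2 · 2/9 = π_1 · 7/9 ⇒ π_2/π_1 = (7/9)/(2/9) = 7/2. Together with π_1 + π_2 = 1:
  π_1 = (2/9)/(7/9 + 2/9) = (2/9)/(1) = 2/9,
  π_2 = (7/9)/(7/9 + 2/9) = (7/9)/(1) = 7/9.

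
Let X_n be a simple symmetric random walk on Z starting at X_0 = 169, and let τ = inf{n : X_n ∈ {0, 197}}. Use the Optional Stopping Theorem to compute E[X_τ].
E[X_τ] = 169

X_n is a martingale and τ is a bounded-mean stopping time (indeed τ is finite a.s. with bounded expectation since the walk is in a bounded region). By the OST, E[X_τ] = E[X_0] = 169. Equivalently: E[X_τ] = 197 · P(hit 197 first) + 0 · P(hit 0 first) = 197 · (169/197) = 169.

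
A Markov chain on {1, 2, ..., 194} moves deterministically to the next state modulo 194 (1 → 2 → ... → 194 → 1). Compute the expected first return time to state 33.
E[T_33 | X_0 = 33] = 194

The chain cycles deterministically, so starting at state 33 it returns in exactly 194 steps. Equivalently, the stationary distribution is uniform π_j = 1/194 for every state j, so by Kac's formula E[T_33] = 1/π_33 = 194.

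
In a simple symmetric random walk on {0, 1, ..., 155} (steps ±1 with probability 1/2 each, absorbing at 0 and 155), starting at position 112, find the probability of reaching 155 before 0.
P(hit 155 before 0) = 112/155

Let u_k = P(hit 155 before 0 | start at k). Then u_0 = 0, u_155 = 1, and u_k = u_{k-1}/2 + u_{k+1}/2 for 1 ≤ k ≤ 154. This harmonic recurrence is solved by u_k = k/155, giving u_112 = 112/155.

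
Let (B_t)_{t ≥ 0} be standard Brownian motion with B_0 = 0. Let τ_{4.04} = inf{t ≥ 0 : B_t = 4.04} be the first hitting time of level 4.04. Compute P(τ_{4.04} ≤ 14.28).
P(τ_{4.04} ≤ 14.28) = 2(1 − Φ(4.04/√14.28)) = 2(1 − Φ(1.0691)) ≈ 0.2850

By the reflection principle for standard BM, P(τ_b ≤ t) = 2 · P(B_t ≥ b). Since B_t ~ N(0, t), P(B_t ≥ 4.04) = 1 − Φ(4.04/√t) = 1 − Φ(4.04/√14.28) = 1 − Φ(1.0691) ≈ 0.14251. Doubling: P(τ_{4.04} ≤ 14.28) ≈ 2 · 0.14251 = 0.28502 ≈ 0.2850.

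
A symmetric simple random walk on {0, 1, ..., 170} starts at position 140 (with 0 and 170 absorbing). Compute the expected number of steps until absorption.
E[τ | X_0 = 140] = 4200

Let v_k = E[τ | X_0 = k]. Boundary: v_0 = v_170 = 0. Recurrence: v_k = 1 + (v_{k-1} + v_{k+1})/2 for 1 ≤ k ≤ 169. The particular solution to v_k − (v_{k-1} + v_{k+1})/2 = 1 is v_k = −k^2. Adding homogeneous solution A + B k and matching boundaries gives v_k = k (170 − k). Substituting k = 140: v_140 = 140 · 30 = 4200.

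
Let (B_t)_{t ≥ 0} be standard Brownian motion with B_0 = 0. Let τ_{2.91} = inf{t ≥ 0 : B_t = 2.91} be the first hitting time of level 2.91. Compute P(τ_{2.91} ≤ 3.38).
P(τ_{2.91} ≤ 3.38) = 2(1 − Φ(2.91/√3.38)) = 2(1 − Φ(1.5828)) ≈ 0.1135

By the reflection principle for standard BM, P(τ_b ≤ t) = 2 · P(B_t ≥ b). Since B_t ~ N(0, t), P(B_t ≥ 2.91) = 1 − Φ(2.91/√t) = 1 − Φ(2.91/√3.38) = 1 − Φ(1.5828) ≈ 0.05673. Doubling: P(τ_{2.91} ≤ 3.38) ≈ 2 · 0.05673 = 0.11346 ≈ 0.1135.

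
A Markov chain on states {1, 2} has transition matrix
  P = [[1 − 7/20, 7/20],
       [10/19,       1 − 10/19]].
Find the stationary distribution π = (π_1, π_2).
π_1 = 200/333, π_2 = 133/333

Solve πP = π with π_1 + π_2 = 1. From πP = π: π_1 · (1 − 7/20) + π_2 · 10/19 = π_1 ⇒ π_2 · 10/19 = π_1 · 7/20 ⇒ π_2/π_1 = (7/20)/(10/19) = 133/200. Together with π_1 + π_2 = 1:
  π_1 = (10/19)/(7/20 + 10/19) = (10/19)/(333/380) = 200/333,
  π_2 = (7/20)/(7/20 + 10/19) = (7/20)/(333/380) = 133/333.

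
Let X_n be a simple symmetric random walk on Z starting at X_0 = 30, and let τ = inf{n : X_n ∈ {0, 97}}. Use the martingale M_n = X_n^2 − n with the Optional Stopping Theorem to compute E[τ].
E[τ] = 2010

M_n = X_n^2 − n is a martingale (since E[X_{n+1}^2 | F_n] = X_n^2 + 1). By OST (τ has finite mean in a bounded region), E[M_τ] = E[M_0] = X_0^2 − 0 = 30^2 = 900. Also E[M_τ] = E[X_τ^2] − E[τ]. The walk exits at 0 or 97, with P(hit 97 first) = 30/97, so E[X_τ^2] = 97^2 · 30/97 + 0 = 2910. Thus E[τ] = E[X_τ^2] − E[M_τ] = 2910 − 900 = 2010 = 30(97 − 30) = 2010.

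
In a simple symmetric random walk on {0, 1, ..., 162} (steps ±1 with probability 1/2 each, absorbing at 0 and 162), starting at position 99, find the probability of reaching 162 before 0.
P(hit 162 before 0) = 99/162 = 11/18

Let u_k = P(hit 162 before 0 | start at k). Then u_0 = 0, u_162 = 1, and u_k = u_{k-1}/2 + u_{k+1}/2 for 1 ≤ k ≤ 161. This harmonic recurrence is solved by u_k = k/162, giving u_99 = 99/162 = 11/18.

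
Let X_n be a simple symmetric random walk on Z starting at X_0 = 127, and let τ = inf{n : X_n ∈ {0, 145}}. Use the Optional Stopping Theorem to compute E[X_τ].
E[X_τ] = 127

X_n is a martingale and τ is a bounded-mean stopping time (indeed τ is finite a.s. with bounded expectation since the walk is in a bounded region). By the OST, E[X_τ] = E[X_0] = 127. Equivalently: E[X_τ] = 145 · P(hit 145 first) + 0 · P(hit 0 first) = 145 · (127/145) = 127.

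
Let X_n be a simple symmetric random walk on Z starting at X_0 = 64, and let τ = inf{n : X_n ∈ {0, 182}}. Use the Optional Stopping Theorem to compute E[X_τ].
E[X_τ] = 64

X_n is a martingale and τ is a bounded-mean stopping time (indeed τ is finite a.s. with bounded expectation since the walk is in a bounded region). By the OST, E[X_τ] = E[X_0] = 64. Equivalently: E[X_τ] = 182 · P(hit 182 first) + 0 · P(hit 0 first) = 182 · (64/182) = 64.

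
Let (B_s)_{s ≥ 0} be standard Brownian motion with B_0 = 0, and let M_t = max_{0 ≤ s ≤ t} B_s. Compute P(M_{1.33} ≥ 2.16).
P(M_{1.33} ≥ 2.16) = 2·P(B_{1.33} ≥ 2.16) = 2(1 − Φ(2.16/√1.33)) ≈ 0.0611

By the reflection principle for Brownian motion, P(M_t ≥ a) = 2 · P(B_t ≥ a) for a ≥ 0. Since B_t ~ N(0, t), P(B_t ≥ 2.16) = 1 − Φ(2.16/√t) = 1 − Φ(2.16/√1.33) = 1 − Φ(1.8730). So
  P(M_{1.33} ≥ 2.16) = 2(1 − Φ(1.8730)) ≈ 0.0611.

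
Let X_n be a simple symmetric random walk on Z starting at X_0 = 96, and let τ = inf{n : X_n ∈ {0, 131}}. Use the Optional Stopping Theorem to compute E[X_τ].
E[X_τ] = 96

X_n is a martingale and τ is a bounded-mean stopping time (indeed τ is finite a.s. with bounded expectation since the walk is in a bounded region). By the OST, E[X_τ] = E[X_0] = 96. Equivalently: E[X_τ] = 131 · P(hit 131 first) + 0 · P(hit 0 first) = 131 · (96/131) = 96.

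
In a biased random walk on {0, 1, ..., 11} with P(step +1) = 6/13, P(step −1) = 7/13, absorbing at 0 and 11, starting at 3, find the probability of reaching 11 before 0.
P(hit 11 before 0) = (1 − (7/6)^3) / (1 − (7/6)^11) = 213311232/1614529687

Let u_k denote P(reach 11 before 0 | start at k). Boundary: u_0 = 0, u_11 = 1. Recurrence: u_k = 6/13·u_{k+1} + 7/13·u_{k-1} for 1 ≤ k ≤ 10. Try u_k = A + B·r^k with r = q/p = (7/13)/(6/13) = 7/6. Substitution satisfies the recurrence; boundary conditions give:
  u_k = (1 − r^k) / (1 − r^N) = (1 − (7/6)^3) / (1 − (7/6)^11) = 213311232/1614529687.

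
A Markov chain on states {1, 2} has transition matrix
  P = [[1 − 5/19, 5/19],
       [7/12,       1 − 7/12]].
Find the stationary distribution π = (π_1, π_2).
π_1 = 133/193, π_2 = 60/193

Solve πP = π with π_1 + π_2 = 1. From πP = π: π_1 · (1 − 5/19) + π_2 · 7/12 = π_1 ⇒ π_2 · 7/12 = π_1 · 5/19 ⇒ π_2/π_1 = (5/19)/(7/12) = 60/133. Together with π_1 + π_2 = 1:
  π_1 = (7/12)/(5/19 + 7/12) = (7/12)/(193/228) = 133/193,
  π_2 = (5/19)/(5/19 + 7/12) = (5/19)/(193/228) = 60/193.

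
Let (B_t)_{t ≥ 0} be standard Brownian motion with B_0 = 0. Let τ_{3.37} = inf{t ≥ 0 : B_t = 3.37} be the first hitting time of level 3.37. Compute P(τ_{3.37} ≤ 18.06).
P(τ_{3.37} ≤ 18.06) = 2(1 − Φ(3.37/√18.06)) = 2(1 − Φ(0.7930)) ≈ 0.4278

By the reflection principle for standard BM, P(τ_b ≤ t) = 2 · P(B_t ≥ b). Since B_t ~ N(0, t), P(B_t ≥ 3.37) = 1 − Φ(3.37/√t) = 1 − Φ(3.37/√18.06) = 1 − Φ(0.7930) ≈ 0.21389. Doubling: P(τ_{3.37} ≤ 18.06) ≈ 2 · 0.21389 = 0.42778 ≈ 0.4278.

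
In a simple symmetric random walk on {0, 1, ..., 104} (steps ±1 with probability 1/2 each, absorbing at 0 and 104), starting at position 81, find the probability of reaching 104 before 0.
P(hit 104 before 0) = 81/104

Let u_k = P(hit 104 before 0 | start at k). Then u_0 = 0, u_104 = 1, and u_k = u_{k-1}/2 + u_{k+1}/2 for 1 ≤ k ≤ 103. This harmonic recurrence is solved by u_k = k/104, giving u_81 = 81/104.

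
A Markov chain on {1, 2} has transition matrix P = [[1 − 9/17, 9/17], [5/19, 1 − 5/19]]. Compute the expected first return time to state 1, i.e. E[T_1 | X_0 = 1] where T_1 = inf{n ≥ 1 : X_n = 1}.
E[T_1 | X_0 = 1] = 1/π_1 = 256/85

For an irreducible recurrent Markov chain with stationary distribution π, E[T_i | X_0 = i] = 1/π_i (Kac's formula). Here π_1 = (5/19)/(9/17 + 5/19) = (5/19)/(256/323) = 85/256, so E[T_1 | X_0 = 1] = 1/π_1 = (9/17 + 5/19)/(5/19) = (256/323)/(5/19) = 256/85.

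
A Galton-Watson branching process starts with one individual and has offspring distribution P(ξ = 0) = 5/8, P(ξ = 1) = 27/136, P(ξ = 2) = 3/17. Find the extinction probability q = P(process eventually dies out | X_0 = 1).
q = 1

Mean offspring μ = 0·5/8 + 1·27/136 + 2·3/17 = 75/136 ≤ 1. For μ ≤ 1 with offspring not concentrated at 1, the Galton-Watson process goes extinct almost surely, so q = 1.
(Algebraic check: The pgf is f(s) = 5/8 + 27/136·s + 3/17·s². The extinction probability q is the smallest fixed point of f in [0, 1]. Setting s = f(s):
  3/17·s² + (27/136 − 1)·s + 5/8 = 0
  3/17·s² − (5/8 + 3/17)·s + 5/8 = 0
which factors as (s − 1)·(3/17·s − 5/8) = 0, giving roots s = 1 and s = (5/8)/(3/17) = 85/24. Since 85/24 ≥ 1, the smallest root in [0, 1] is s = 1.)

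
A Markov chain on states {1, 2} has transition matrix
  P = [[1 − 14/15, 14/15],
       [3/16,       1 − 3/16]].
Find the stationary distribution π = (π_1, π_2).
π_1 = 45/269, π_2 = 224/269

Solve πP = π with π_1 + π_2 = 1. From πP = π: π_1 · (1 − 14/15) + π_2 · 3/16 = π_1 ⇒ π_2 · 3/16 = π_1 · 14/15 ⇒ π_2/π_1 = (14/15)/(3/16) = 224/45. Together with π_1 + π_2 = 1:
  π_1 = (3/16)/(14/15 + 3/16) = (3/16)/(269/240) = 45/269,
  π_2 = (14/15)/(14/15 + 3/16) = (14/15)/(269/240) = 224/269.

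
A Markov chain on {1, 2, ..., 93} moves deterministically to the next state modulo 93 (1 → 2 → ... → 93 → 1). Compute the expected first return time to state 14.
E[T_14 | X_0 = 14] = 93

The chain cycles deterministically, so starting at state 14 it returns in exactly 93 steps. Equivalently, the stationary distribution is uniform π_j = 1/93 for every state j, so by Kac's formula E[T_14] = 1/π_14 = 93.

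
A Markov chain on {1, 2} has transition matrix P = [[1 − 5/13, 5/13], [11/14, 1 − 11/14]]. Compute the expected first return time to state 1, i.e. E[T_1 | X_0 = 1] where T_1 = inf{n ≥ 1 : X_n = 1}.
E[T_1 | X_0 = 1] = 1/π_1 = 213/143

For an irreducible recurrent Markov chain with stationary distribution π, E[T_i | X_0 = i] = 1/π_i (Kac's formula). Here π_1 = (11/14)/(5/13 + 11/14) = (11/14)/(213/182) = 143/213, so E[T_1 | X_0 = 1] = 1/π_1 = (5/13 + 11/14)/(11/14) = (213/182)/(11/14) = 213/143.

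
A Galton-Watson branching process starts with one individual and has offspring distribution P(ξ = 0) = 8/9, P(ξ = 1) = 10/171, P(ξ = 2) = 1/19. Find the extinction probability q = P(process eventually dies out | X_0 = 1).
q = 1

Mean offspring μ = 0·8/9 + 1·10/171 + 2·1/19 = 28/171 ≤ 1. For μ ≤ 1 with offspring not concentrated at 1, the Galton-Watson process goes extinct almost surely, so q = 1.
(Algebraic check: The pgf is f(s) = 8/9 + 10/171·s + 1/19·s². The extinction probability q is the smallest fixed point of f in [0, 1]. Setting s = f(s):
  1/19·s² + (10/171 − 1)·s + 8/9 = 0
  1/19·s² − (8/9 + 1/19)·s + 8/9 = 0
which factors as (s − 1)·(1/19·s − 8/9) = 0, giving roots s = 1 and s = (8/9)/(1/19) = 152/9. Since 152/9 ≥ 1, the smallest root in [0, 1] is s = 1.)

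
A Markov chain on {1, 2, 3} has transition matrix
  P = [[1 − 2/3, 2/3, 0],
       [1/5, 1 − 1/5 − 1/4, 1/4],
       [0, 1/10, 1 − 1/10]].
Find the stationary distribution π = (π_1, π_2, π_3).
π = (3/38, 5/19, 25/38)

This is a birth-death chain on three states, which satisfies detailed balance: π_1 · P_{12} = π_2 · P_{21} and π_2 · P_{23} = π_3 · P_{32}.
From π_1 · 2/3 = π_2 · 1/5: π_2/π_1 = (2/3)/(1/5) = 10/3.
From π_2 · 1/4 = π_3 · 1/10: π_3/π_2 = (1/4)/(1/10) = 5/2.
Take π_1 proportional to 1; then unnormalized π = (1, 10/3, 25/3). Normalize by dividing by the sum 38/3:
  π = (3/38, 5/19, 25/38).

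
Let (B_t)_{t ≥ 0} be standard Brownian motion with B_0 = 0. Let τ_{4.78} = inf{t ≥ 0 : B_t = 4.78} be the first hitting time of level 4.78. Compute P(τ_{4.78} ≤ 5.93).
P(τ_{4.78} ≤ 5.93) = 2(1 − Φ(4.78/√5.93)) = 2(1 − Φ(1.9629)) ≈ 0.0497

By the reflection principle for standard BM, P(τ_b ≤ t) = 2 · P(B_t ≥ b). Since B_t ~ N(0, t), P(B_t ≥ 4.78) = 1 − Φ(4.78/√t) = 1 − Φ(4.78/√5.93) = 1 − Φ(1.9629) ≈ 0.02483. Doubling: P(τ_{4.78} ≤ 5.93) ≈ 2 · 0.02483 = 0.04966 ≈ 0.0497.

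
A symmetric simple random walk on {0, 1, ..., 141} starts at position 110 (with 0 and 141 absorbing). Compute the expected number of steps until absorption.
E[τ | X_0 = 110] = 3410

Let v_k = E[τ | X_0 = k]. Boundary: v_0 = v_141 = 0. Recurrence: v_k = 1 + (v_{k-1} + v_{k+1})/2 for 1 ≤ k ≤ 140. The particular solution to v_k − (v_{k-1} + v_{k+1})/2 = 1 is v_k = −k^2. Adding homogeneous solution A + B k and matching boundaries gives v_k = k (141 − k). Substituting k = 110: v_110 = 110 · 31 = 3410.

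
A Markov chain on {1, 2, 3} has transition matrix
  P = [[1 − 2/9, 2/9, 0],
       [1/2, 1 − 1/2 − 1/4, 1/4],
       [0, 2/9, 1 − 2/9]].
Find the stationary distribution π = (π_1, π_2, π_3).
π = (18/35, 8/35, 9/35)

This is a birth-death chain on three states, which satisfies detailed balance: π_1 · P_{12} = π_2 · P_{21} and π_2 · P_{23} = π_3 · P_{32}.
From π_1 · 2/9 = π_2 · 1/2: π_2/π_1 = (2/9)/(1/2) = 4/9.
From π_2 · 1/4 = π_3 · 2/9: π_3/π_2 = (1/4)/(2/9) = 9/8.
Take π_1 proportional to 1; then unnormalized π = (1, 4/9, 1/2). Normalize by dividing by the sum 35/18:
  π = (18/35, 8/35, 9/35).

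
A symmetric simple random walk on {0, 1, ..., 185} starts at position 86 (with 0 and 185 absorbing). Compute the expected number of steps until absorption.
E[τ | X_0 = 86] = 8514

Let v_k = E[τ | X_0 = k]. Boundary: v_0 = v_185 = 0. Recurrence: v_k = 1 + (v_{k-1} + v_{k+1})/2 for 1 ≤ k ≤ 184. The particular solution to v_k − (v_{k-1} + v_{k+1})/2 = 1 is v_k = −k^2. Adding homogeneous solution A + B k and matching boundaries gives v_k = k (185 − k). Substituting k = 86: v_86 = 86 · 99 = 8514.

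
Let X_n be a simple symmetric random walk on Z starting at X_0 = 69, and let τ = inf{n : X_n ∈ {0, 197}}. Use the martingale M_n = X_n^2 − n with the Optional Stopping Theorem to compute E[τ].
E[τ] = 8832

M_n = X_n^2 − n is a martingale (since E[X_{n+1}^2 | F_n] = X_n^2 + 1). By OST (τ has finite mean in a bounded region), E[M_τ] = E[M_0] = X_0^2 − 0 = 69^2 = 4761. Also E[M_τ] = E[X_τ^2] − E[τ]. The walk exits at 0 or 197, with P(hit 197 first) = 69/197, so E[X_τ^2] = 197^2 · 69/197 + 0 = 13593. Thus E[τ] = E[X_τ^2] − E[M_τ] = 13593 − 4761 = 8832 = 69(197 − 69) = 8832.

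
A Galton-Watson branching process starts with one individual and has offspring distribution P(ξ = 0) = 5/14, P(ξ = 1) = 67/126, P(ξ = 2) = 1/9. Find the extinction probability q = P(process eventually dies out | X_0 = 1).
q = 1

Mean offspring μ = 0·5/14 + 1·67/126 + 2·1/9 = 95/126 ≤ 1. For μ ≤ 1 with offspring not concentrated at 1, the Galton-Watson process goes extinct almost surely, so q = 1.
(Algebraic check: The pgf is f(s) = 5/14 + 67/126·s + 1/9·s². The extinction probability q is the smallest fixed point of f in [0, 1]. Setting s = f(s):
  1/9·s² + (67/126 − 1)·s + 5/14 = 0
  1/9·s² − (5/14 + 1/9)·s + 5/14 = 0
which factors as (s − 1)·(1/9·s − 5/14) = 0, giving roots s = 1 and s = (5/14)/(1/9) = 45/14. Since 45/14 ≥ 1, the smallest root in [0, 1] is s = 1.)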